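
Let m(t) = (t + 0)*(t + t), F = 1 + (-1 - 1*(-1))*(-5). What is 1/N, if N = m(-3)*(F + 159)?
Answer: 1/2880 ≈ 0.00034722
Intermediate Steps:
F = 1 (F = 1 + (-1 + 1)*(-5) = 1 + 0*(-5) = 1 + 0 = 1)
m(t) = 2*t² (m(t) = t*(2*t) = 2*t²)
N = 2880 (N = (2*(-3)²)*(1 + 159) = (2*9)*160 = 18*160 = 2880)
1/N = 1/2880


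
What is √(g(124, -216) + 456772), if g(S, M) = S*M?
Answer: 2*√107497 ≈ 655.73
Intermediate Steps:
g(S, M) = M*S
√(g(124, -216) + 456772) = √(-216*124 + 456772) = √(-26784 + 456772) = √429988 = 2*√107497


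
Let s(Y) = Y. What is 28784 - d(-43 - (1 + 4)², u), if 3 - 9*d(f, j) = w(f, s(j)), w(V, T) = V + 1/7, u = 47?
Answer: 1812896/63 ≈ 28776.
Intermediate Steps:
w(V, T) = ⅐ + V (w(V, T) = V + ⅐ = ⅐ + V)
d(f, j) = 20/63 - f/9 (d(f, j) = ⅓ - (⅐ + f)/9 = ⅓ + (-1/63 - f/9) = 20/63 - f/9)
28784 - d(-43 - (1 + 4)², u) = 28784 - (20/63 - (-43 - (1 + 4)²)/9) = 28784 - (20/63 - (-43 - 1*5²)/9) = 28784 - (20/63 - (-43 - 1*25)/9) = 28784 - (20/63 - (-43 - 25)/9) = 28784 - (20/63 - ⅑*(-68)) = 28784 - (20/63 + 68/9) = 28784 - 1*496/63 = 28784 - 496/63 = 1812896/63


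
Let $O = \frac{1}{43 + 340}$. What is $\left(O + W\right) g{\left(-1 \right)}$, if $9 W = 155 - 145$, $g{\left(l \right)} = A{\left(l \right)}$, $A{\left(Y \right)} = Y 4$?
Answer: $- \frac{15356}{3447} \approx -4.4549$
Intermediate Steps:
$A{\left(Y \right)} = 4 Y$
$g{\left(l \right)} = 4 l$
$W = \frac{10}{9}$ ($W = \frac{155 - 145}{9} = \frac{1}{9} \cdot 10 = \frac{10}{9} \approx 1.1111$)
$O = \frac{1}{383} \approx 0.002611$
$\left(O + W\right) g{\left(-1 \right)} = \left(\frac{1}{383} + \frac{10}{9}\right) 4 \left(-1\right) = \frac{3839}{3447} \left(-4\right) = - \frac{15356}{3447}$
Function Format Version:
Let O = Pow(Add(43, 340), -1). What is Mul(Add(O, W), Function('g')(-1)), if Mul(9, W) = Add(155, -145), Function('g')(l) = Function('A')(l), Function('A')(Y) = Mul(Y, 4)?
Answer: Rational(-15356, 3447) ≈ -4.4549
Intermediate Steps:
Function('A')(Y) = Mul(4, Y)
Function('g')(l) = Mul(4, l)
W = Rational(10, 9) (W = Mul(Rational(1, 9), Add(155, -145)) = Mul(Rational(1, 9), 10) = Rational(10, 9) ≈ 1.1111)
O = Rational(1, 383) (O = Pow(383, -1) = Rational(1, 383) ≈ 0.0026110)
Mul(Add(O, W), Function('g')(-1)) = Mul(Add(Rational(1, 383), Rational(10, 9)), Mul(4, -1)) = Mul(Rational(3839, 3447), -4) = Rational(-15356, 3447)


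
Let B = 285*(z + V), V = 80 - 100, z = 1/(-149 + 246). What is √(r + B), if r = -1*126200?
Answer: I*√1241019455/97 ≈ 363.18*I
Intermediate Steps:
z = 1/97 ≈ 0.010309
V = -20
B = -552615/97 (B = 285*(1/97 - 20) = 285*(-1939/97) = -552615/97 ≈ -5697.1)
r = -126200
√(r + B) = √(-126200 - 552615/97) = √(-12794015/97) = I*√1241019455/97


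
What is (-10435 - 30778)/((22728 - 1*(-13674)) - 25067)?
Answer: -41213/11335 ≈ -3.6359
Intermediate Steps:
(-10435 - 30778)/((22728 - 1*(-13674)) - 25067) = -41213/((22728 + 13674) - 25067) = -41213/(36402 - 25067) = -41213/11335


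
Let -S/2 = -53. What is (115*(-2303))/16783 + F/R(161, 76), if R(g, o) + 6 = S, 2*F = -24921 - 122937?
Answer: -1267234907/1678300 ≈ -755.07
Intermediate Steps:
S = 106 (S = -2*(-53) = 106)
F = -73929 (F = (-24921 - 122937)/2 = (½)*(-147858) = -73929)
R(g, o) = 100 (R(g, o) = -6 + 106 = 100)
(115*(-2303))/16783 + F/R(161, 76) = (115*(-2303))/16783 - 73929/100 = -264845*1/16783 - 73929*1/100 = -264845/16783 - 73929/100 = -1267234907/1678300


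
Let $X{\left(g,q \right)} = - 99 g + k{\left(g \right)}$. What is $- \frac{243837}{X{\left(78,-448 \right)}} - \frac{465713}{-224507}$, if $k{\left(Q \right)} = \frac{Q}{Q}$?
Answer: $\frac{58338883432}{1733418547} \approx 33.655$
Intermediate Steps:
$k{\left(Q \right)} = 1$
$X{\left(g,q \right)} = 1 - 99 g$ ($X{\left(g,q \right)} = - 99 g + 1 = 1 - 99 g$)
$- \frac{243837}{X{\left(78,-448 \right)}} - \frac{465713}{-224507} = - \frac{243837}{1 - 7722} - \frac{465713}{-224507} = - \frac{243837}{1 - 7722} - - \frac{465713}{224507} = - \frac{243837}{-7721} + \frac{465713}{224507} = \left(-243837\right) \left(- \frac{1}{7721}\right) + \frac{465713}{224507} = \frac{243837}{7721} + \frac{465713}{224507} = \frac{58338883432}{1733418547}$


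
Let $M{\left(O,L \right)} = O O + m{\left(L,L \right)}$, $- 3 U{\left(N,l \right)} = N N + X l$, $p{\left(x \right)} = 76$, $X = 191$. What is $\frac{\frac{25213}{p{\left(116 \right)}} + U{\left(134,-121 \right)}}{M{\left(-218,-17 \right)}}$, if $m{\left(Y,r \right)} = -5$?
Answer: $\frac{24601}{570228} \approx 0.043142$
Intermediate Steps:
$U{\left(N,l \right)} = - \frac{191 l}{3} - \frac{N^{2}}{3}$ ($U{\left(N,l \right)} = - \frac{N N + 191 l}{3} = - \frac{N^{2} + 191 l}{3} = - \frac{191 l}{3} - \frac{N^{2}}{3}$)
$M{\left(O,L \right)} = -5 + O^{2}$ ($M{\left(O,L \right)} = O O - 5 = O^{2} - 5 = -5 + O^{2}$)
$\frac{\frac{25213}{p{\left(116 \right)}} + U{\left(134,-121 \right)}}{M{\left(-218,-17 \right)}} = \frac{\frac{25213}{76} - \left(- \frac{23111}{3} + \frac{134^{2}}{3}\right)}{-5 + \left(-218\right)^{2}} = \frac{25213 \cdot \frac{1}{76} + \left(\frac{23111}{3} - \frac{17956}{3}\right)}{-5 + 47524} = \frac{\frac{1327}{4} + \left(\frac{23111}{3} - \frac{17956}{3}\right)}{47519} = \left(\frac{1327}{4} + \frac{5155}{3}\right) \frac{1}{47519} = \frac{24601}{12} \cdot \frac{1}{47519} = \frac{24601}{570228}$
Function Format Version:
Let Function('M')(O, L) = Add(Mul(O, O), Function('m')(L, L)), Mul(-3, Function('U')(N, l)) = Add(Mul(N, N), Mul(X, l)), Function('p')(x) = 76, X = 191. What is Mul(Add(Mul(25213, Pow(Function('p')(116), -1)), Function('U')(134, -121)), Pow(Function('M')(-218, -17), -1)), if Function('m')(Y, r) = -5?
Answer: Rational(24601, 570228) ≈ 0.043142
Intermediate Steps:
Function('U')(N, l) = Add(Mul(Rational(-191, 3), l), Mul(Rational(-1, 3), Pow(N, 2))) (Function('U')(N, l) = Mul(Rational(-1, 3), Add(Mul(N, N), Mul(191, l))) = Mul(Rational(-1, 3), Add(Pow(N, 2), Mul(191, l))) = Add(Mul(Rational(-191, 3), l), Mul(Rational(-1, 3), Pow(N, 2))))
Function('M')(O, L) = Add(-5, Pow(O, 2)) (Function('M')(O, L) = Add(Mul(O, O), -5) = Add(Pow(O, 2), -5) = Add(-5, Pow(O, 2)))
Mul(Add(Mul(25213, Pow(Function('p')(116), -1)), Function('U')(134, -121)), Pow(Function('M')(-218, -17), -1)) = Mul(Add(Mul(25213, Pow(76, -1)), Add(Mul(Rational(-191, 3), -121), Mul(Rational(-1, 3), Pow(134, 2)))), Pow(Add(-5, Pow(-218, 2)), -1)) = Mul(Add(Mul(25213, Rational(1, 76)), Add(Rational(23111, 3), Mul(Rational(-1, 3), 17956))), Pow(Add(-5, 47524), -1)) = Mul(Add(Rational(1327, 4), Add(Rational(23111, 3), Rational(-17956, 3))), Pow(47519, -1)) = Mul(Add(Rational(1327, 4), Rational(5155, 3)), Rational(1, 47519)) = Mul(Rational(24601, 12), Rational(1, 47519)) = Rational(24601, 570228)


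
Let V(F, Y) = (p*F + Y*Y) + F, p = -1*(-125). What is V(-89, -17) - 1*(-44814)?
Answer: 33889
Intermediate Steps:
p = 125
V(F, Y) = Y² + 126*F (V(F, Y) = (125*F + Y*Y) + F = (125*F + Y²) + F = (Y² + 125*F) + F = Y² + 126*F)
V(-89, -17) - 1*(-44814) = ((-17)² + 126*(-89)) - 1*(-44814) = (289 - 11214) + 44814 = -10925 + 44814 = 33889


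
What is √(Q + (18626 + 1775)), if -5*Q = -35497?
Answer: 3*√76390/5 ≈ 165.83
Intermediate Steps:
Q = 35497/5 (Q = -⅕*(-35497) = 35497/5 ≈ 7099.4)
√(Q + (18626 + 1775)) = √(35497/5 + (18626 + 1775)) = √(35497/5 + 20401) = √(137502/5) = 3*√76390/5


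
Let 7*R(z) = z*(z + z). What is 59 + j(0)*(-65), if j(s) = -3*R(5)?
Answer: 10163/7 ≈ 1451.9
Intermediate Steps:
R(z) = 2*z**2/7 (R(z) = (z*(z + z))/7 = (z*(2*z))/7 = (2*z**2)/7 = 2*z**2/7)
j(s) = -150/7 (j(s) = -6*5**2/7 = -6*25/7 = -3*50/7 = -150/7)
59 + j(0)*(-65) = 59 - 150/7*(-65) = 59 + 9750/7 = 10163/7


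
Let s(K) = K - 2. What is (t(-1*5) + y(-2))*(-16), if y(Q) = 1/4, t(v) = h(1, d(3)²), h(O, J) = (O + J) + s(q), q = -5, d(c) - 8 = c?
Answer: -1844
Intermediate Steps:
d(c) = 8 + c
s(K) = -2 + K
h(O, J) = -7 + J + O (h(O, J) = (O + J) + (-2 - 5) = (J + O) - 7 = -7 + J + O)
t(v) = 115 (t(v) = -7 + (8 + 3)² + 1 = -7 + 11² + 1 = -7 + 121 + 1 = 115)
y(Q) = ¼
(t(-1*5) + y(-2))*(-16) = (115 + ¼)*(-16) = (461/4)*(-16) = -1844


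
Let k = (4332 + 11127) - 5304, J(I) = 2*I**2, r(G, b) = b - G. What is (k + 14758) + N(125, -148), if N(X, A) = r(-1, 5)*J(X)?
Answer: 212413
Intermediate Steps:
N(X, A) = 12*X**2 (N(X, A) = (5 - 1*(-1))*(2*X**2) = (5 + 1)*(2*X**2) = 6*(2*X**2) = 12*X**2)
k = 10155 (k = 15459 - 5304 = 10155)
(k + 14758) + N(125, -148) = (10155 + 14758) + 12*125**2 = 24913 + 12*15625 = 24913 + 187500 = 212413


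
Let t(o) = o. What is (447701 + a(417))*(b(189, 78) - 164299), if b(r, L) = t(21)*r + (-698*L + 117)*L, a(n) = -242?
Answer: -1967851298724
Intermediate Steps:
b(r, L) = 21*r + L*(117 - 698*L) (b(r, L) = 21*r + (-698*L + 117)*L = 21*r + (117 - 698*L)*L = 21*r + L*(117 - 698*L))
(447701 + a(417))*(b(189, 78) - 164299) = (447701 - 242)*((-698*78**2 + 21*189 + 117*78) - 164299) = 447459*((-698*6084 + 3969 + 9126) - 164299) = 447459*((-4246632 + 3969 + 9126) - 164299) = 447459*(-4233537 - 164299) = 447459*(-4397836) = -1967851298724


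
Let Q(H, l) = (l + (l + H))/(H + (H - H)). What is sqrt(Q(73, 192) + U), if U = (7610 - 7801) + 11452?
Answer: 3*sqrt(6671470)/73 ≈ 106.15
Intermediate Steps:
Q(H, l) = (H + 2*l)/H (Q(H, l) = (l + (H + l))/(H + 0) = (H + 2*l)/H)
U = 11261 (U = -191 + 11452 = 11261)
sqrt(Q(73, 192) + U) = sqrt((73 + 2*192)/73 + 11261) = sqrt((73 + 384)/73 + 11261) = sqrt((1/73)*457 + 11261) = sqrt(457/73 + 11261) = sqrt(822510/73) = 3*sqrt(6671470)/73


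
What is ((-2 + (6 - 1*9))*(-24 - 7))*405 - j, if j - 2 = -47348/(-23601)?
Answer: 1481458225/23601 ≈ 62771.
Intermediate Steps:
j = 94550/23601 (j = 2 - 47348/(-23601) = 2 - 47348*(-1/23601) = 2 + 47348/23601 = 94550/23601 ≈ 4.0062)
((-2 + (6 - 1*9))*(-24 - 7))*405 - j = ((-2 + (6 - 1*9))*(-24 - 7))*405 - 1*94550/23601 = ((-2 + (6 - 9))*(-31))*405 - 94550/23601 = ((-2 - 3)*(-31))*405 - 94550/23601 = -5*(-31)*405 - 94550/23601 = 155*405 - 94550/23601 = 62775 - 94550/23601 = 1481458225/23601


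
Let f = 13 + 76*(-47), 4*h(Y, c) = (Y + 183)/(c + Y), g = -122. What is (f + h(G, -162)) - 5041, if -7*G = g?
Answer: -1513661/176 ≈ -8600.3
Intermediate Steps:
G = 122/7 (G = -⅐*(-122) = 122/7 ≈ 17.429)
h(Y, c) = (183 + Y)/(4*(Y + c)) (h(Y, c) = ((Y + 183)/(c + Y))/4 = ((183 + Y)/(Y + c))/4 = (183 + Y)/(4*(Y + c)))
f = -3559 (f = 13 - 3572 = -3559)
(f + h(G, -162)) - 5041 = (-3559 + (183 + 122/7)/(4*(122/7 - 162))) - 5041 = (-3559 + (¼)*(1403/7)/(-1012/7)) - 5041 = (-3559 + (¼)*(-7/1012)*(1403/7)) - 5041 = (-3559 - 61/176) - 5041 = -626445/176 - 5041 = -1513661/176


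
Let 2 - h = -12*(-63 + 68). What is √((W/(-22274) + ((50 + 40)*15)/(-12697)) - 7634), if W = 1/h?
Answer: I*√586786700276005098018639/8767202318 ≈ 87.373*I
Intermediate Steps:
h = 62 (h = 2 - (-12)*(-63 + 68) = 2 - (-12)*5 = 2 - 1*(-60) = 2 + 60 = 62)
W = 1/62 ≈ 0.016129
√((W/(-22274) + ((50 + 40)*15)/(-12697)) - 7634) = √(((1/62)/(-22274) + ((50 + 40)*15)/(-12697)) - 7634) = √(((1/62)*(-1/22274) + (90*15)*(-1/12697)) - 7634) = √((-1/1380988 + 1350*(-1/12697)) - 7634) = √((-1/1380988 - 1350/12697) - 7634) = √(-1864346497/17534404636 - 7634) = √(-133859509337721/17534404636) = I*√586786700276005098018639/8767202318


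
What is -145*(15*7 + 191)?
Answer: -42920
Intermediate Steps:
-145*(15*7 + 191) = -145*(105 + 191) = -145*296 = -42920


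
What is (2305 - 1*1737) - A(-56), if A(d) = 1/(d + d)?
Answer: 63617/112 ≈ 568.01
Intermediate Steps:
A(d) = 1/(2*d)
(2305 - 1*1737) - A(-56) = (2305 - 1*1737) - 1/(2*(-56)) = (2305 - 1737) - (-1)/(2*56) = 568 - 1*(-1/112) = 568 + 1/112 = 63617/112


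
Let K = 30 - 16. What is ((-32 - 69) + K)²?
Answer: 7569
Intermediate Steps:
K = 14
((-32 - 69) + K)² = ((-32 - 69) + 14)² = (-101 + 14)² = (-87)² = 7569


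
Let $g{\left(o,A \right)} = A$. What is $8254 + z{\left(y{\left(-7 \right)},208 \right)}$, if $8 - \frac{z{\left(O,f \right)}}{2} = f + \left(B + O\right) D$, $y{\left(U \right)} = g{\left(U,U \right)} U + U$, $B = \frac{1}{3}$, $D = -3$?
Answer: $8108$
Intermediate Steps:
$B = \frac{1}{3} \approx 0.33333$
$y{\left(U \right)} = U + U^{2}$ ($y{\left(U \right)} = U U + U = U^{2} + U = U + U^{2}$)
$z{\left(O,f \right)} = 18 - 2 f + 6 O$ ($z{\left(O,f \right)} = 16 - 2 \left(f + \left(\frac{1}{3} + O\right) \left(-3\right)\right) = 16 - 2 \left(f - \left(1 + 3 O\right)\right) = 16 - 2 \left(-1 + f - 3 O\right) = 16 + \left(2 - 2 f + 6 O\right) = 18 - 2 f + 6 O$)
$8254 + z{\left(y{\left(-7 \right)},208 \right)} = 8254 + \left(18 - 416 + 6 \left(- 7 \left(1 - 7\right)\right)\right) = 8254 + \left(18 - 416 + 6 \left(\left(-7\right) \left(-6\right)\right)\right) = 8254 + \left(18 - 416 + 6 \cdot 42\right) = 8254 + \left(18 - 416 + 252\right) = 8254 - 146 = 8108$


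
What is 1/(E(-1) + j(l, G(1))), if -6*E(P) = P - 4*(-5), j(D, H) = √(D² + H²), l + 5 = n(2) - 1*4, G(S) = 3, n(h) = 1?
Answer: 114/2267 + 36*√73/2267 ≈ 0.18597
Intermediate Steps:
l = -8 (l = -5 + (1 - 1*4) = -5 + (1 - 4) = -5 - 3 = -8)
E(P) = -10/3 - P/6 (E(P) = -(P - 4*(-5))/6 = -(P + 20)/6 = -(20 + P)/6 = -10/3 - P/6)
1/(E(-1) + j(l, G(1))) = 1/((-10/3 - ⅙*(-1)) + √((-8)² + 3²)) = 1/((-10/3 + ⅙) + √(64 + 9)) = 1/(-19/6 + √73)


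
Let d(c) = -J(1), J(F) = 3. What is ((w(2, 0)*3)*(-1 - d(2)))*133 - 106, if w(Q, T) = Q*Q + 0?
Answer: 3086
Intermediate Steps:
w(Q, T) = Q² (w(Q, T) = Q² + 0 = Q²)
d(c) = -3 (d(c) = -1*3 = -3)
((w(2, 0)*3)*(-1 - d(2)))*133 - 106 = ((2²*3)*(-1 - 1*(-3)))*133 - 106 = ((4*3)*(-1 + 3))*133 - 106 = (12*2)*133 - 106 = 24*133 - 106 = 3192 - 106 = 3086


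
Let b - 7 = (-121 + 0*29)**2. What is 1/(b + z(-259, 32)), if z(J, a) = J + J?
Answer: 1/14130 ≈ 7.0771e-5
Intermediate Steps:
z(J, a) = 2*J
b = 14648 (b = 7 + (-121 + 0*29)**2 = 7 + (-121 + 0)**2 = 7 + (-121)**2 = 7 + 14641 = 14648)
1/(b + z(-259, 32)) = 1/(14648 + 2*(-259)) = 1/(14648 - 518) = 1/14130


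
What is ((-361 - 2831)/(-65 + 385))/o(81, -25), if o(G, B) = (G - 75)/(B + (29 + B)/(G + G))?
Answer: 269059/6480 ≈ 41.521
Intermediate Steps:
o(G, B) = (-75 + G)/(B + (29 + B)/(2*G)) (o(G, B) = (-75 + G)/(B + (29 + B)/((2*G))) = (-75 + G)/(B + (29 + B)*(1/(2*G))) = (-75 + G)/(B + (29 + B)/(2*G)))
((-361 - 2831)/(-65 + 385))/o(81, -25) = ((-361 - 2831)/(-65 + 385))/((2*81*(-75 + 81)/(29 - 25 + 2*(-25)*81))) = (-3192/320)/((2*81*6/(29 - 25 - 4050))) = (-3192*1/320)/((2*81*6/(-4046))) = -399/(40*(2*81*(-1/4046)*6)) = -399/(40*(-486/2023)) = -399/40*(-2023/486) = 269059/6480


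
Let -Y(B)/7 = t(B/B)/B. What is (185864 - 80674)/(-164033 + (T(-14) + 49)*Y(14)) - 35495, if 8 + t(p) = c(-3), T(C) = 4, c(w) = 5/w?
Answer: -34880183335/982661 ≈ -35496.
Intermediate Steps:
t(p) = -29/3 (t(p) = -8 + 5/(-3) = -8 + 5*(-⅓) = -8 - 5/3 = -29/3)
Y(B) = 203/(3*B) (Y(B) = -(-203)/(3*B) = 203/(3*B))
(185864 - 80674)/(-164033 + (T(-14) + 49)*Y(14)) - 35495 = (185864 - 80674)/(-164033 + (4 + 49)*((203/3)/14)) - 35495 = 105190/(-164033 + 53*((203/3)*(1/14))) - 35495 = 105190/(-164033 + 53*(29/6)) - 35495 = 105190/(-164033 + 1537/6) - 35495 = 105190/(-982661/6) - 35495 = 105190*(-6/982661) - 35495 = -631140/982661 - 35495 = -34880183335/982661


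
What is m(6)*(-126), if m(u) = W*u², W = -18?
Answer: 81648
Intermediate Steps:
m(u) = -18*u²
m(6)*(-126) = -18*6²*(-126) = -18*36*(-126) = -648*(-126) = 81648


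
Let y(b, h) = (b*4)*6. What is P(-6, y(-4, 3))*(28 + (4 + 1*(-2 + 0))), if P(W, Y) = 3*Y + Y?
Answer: -11520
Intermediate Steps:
y(b, h) = 24*b (y(b, h) = (4*b)*6 = 24*b)
P(W, Y) = 4*Y
P(-6, y(-4, 3))*(28 + (4 + 1*(-2 + 0))) = (4*(24*(-4)))*(28 + (4 + 1*(-2 + 0))) = (4*(-96))*(28 + (4 + 1*(-2))) = -384*(28 + (4 - 2)) = -384*(28 + 2) = -384*30 = -11520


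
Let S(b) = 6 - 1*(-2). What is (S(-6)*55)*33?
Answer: 14520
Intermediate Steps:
S(b) = 8 (S(b) = 6 + 2 = 8)
(S(-6)*55)*33 = (8*55)*33 = 440*33 = 14520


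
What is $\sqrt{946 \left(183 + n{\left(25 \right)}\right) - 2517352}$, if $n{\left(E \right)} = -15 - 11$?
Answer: $281 i \sqrt{30} \approx 1539.1 i$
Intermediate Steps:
$n{\left(E \right)} = -26$ ($n{\left(E \right)} = -15 - 11 = -26$)
$\sqrt{946 \left(183 + n{\left(25 \right)}\right) - 2517352} = \sqrt{946 \left(183 - 26\right) - 2517352} = \sqrt{946 \cdot 157 - 2517352} = \sqrt{148522 - 2517352} = \sqrt{-2368830} = 281 i \sqrt{30}$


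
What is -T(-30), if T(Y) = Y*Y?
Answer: -900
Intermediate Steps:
T(Y) = Y²
-T(-30) = -1*(-30)² = -1*900 = -900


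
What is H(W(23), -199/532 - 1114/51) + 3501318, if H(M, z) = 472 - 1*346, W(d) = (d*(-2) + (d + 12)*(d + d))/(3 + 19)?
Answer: 3501444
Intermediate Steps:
W(d) = -d/11 + d*(12 + d)/11 (W(d) = (-2*d + (12 + d)*(2*d))/22 = (-2*d + 2*d*(12 + d))*(1/22) = -d/11 + d*(12 + d)/11)
H(M, z) = 126 (H(M, z) = 472 - 346 = 126)
H(W(23), -199/532 - 1114/51) + 3501318 = 126 + 3501318 = 3501444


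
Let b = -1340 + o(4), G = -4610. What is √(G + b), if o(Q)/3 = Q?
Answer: I*√5938 ≈ 77.058*I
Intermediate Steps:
o(Q) = 3*Q
b = -1328 (b = -1340 + 3*4 = -1340 + 12 = -1328)
√(G + b) = √(-4610 - 1328) = √(-5938) = I*√5938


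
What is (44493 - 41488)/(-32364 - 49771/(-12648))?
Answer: -38007240/409290101 ≈ -0.092861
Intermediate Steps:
(44493 - 41488)/(-32364 - 49771/(-12648)) = 3005/(-32364 - 49771*(-1/12648)) = 3005/(-32364 + 49771/12648) = 3005/(-409290101/12648) = 3005*(-12648/409290101) = -38007240/409290101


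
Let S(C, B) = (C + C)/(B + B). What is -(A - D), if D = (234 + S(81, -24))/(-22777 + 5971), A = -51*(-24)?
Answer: -54855399/44816 ≈ -1224.0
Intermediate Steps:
A = 1224
S(C, B) = C/B (S(C, B) = (2*C)/((2*B)) = (2*C)*(1/(2*B)) = C/B)
D = -615/44816 (D = (234 + 81/(-24))/(-22777 + 5971) = (234 + 81*(-1/24))/(-16806) = (234 - 27/8)*(-1/16806) = (1845/8)*(-1/16806) = -615/44816 ≈ -0.013723)
-(A - D) = -(1224 - 1*(-615/44816)) = -(1224 + 615/44816) = -1*54855399/44816 = -54855399/44816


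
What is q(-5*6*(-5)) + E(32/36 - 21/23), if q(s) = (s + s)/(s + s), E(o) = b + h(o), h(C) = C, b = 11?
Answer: 2479/207 ≈ 11.976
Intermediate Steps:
E(o) = 11 + o
q(s) = 1 (q(s) = (2*s)/((2*s)) = (2*s)*(1/(2*s)) = 1)
q(-5*6*(-5)) + E(32/36 - 21/23) = 1 + (11 + (32/36 - 21/23)) = 1 + (11 + (32*(1/36) - 21*1/23)) = 1 + (11 + (8/9 - 21/23)) = 1 + (11 - 5/207) = 1 + 2272/207 = 2479/207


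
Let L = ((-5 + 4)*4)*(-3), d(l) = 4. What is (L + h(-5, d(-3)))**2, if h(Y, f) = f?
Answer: 256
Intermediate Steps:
L = 12 (L = -1*4*(-3) = -4*(-3) = 12)
(L + h(-5, d(-3)))**2 = (12 + 4)**2 = 16**2 = 256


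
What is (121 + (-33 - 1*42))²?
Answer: 2116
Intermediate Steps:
(121 + (-33 - 1*42))² = (121 + (-33 - 42))² = (121 - 75)² = 46² = 2116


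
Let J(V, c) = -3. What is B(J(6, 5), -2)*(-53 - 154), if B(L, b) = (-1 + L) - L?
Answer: 207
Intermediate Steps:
B(L, b) = -1
B(J(6, 5), -2)*(-53 - 154) = -(-53 - 154) = -1*(-207) = 207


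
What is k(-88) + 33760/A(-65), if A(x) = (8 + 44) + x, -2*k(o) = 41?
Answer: -68053/26 ≈ -2617.4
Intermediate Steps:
k(o) = -41/2 (k(o) = -½*41 = -41/2)
A(x) = 52 + x
k(-88) + 33760/A(-65) = -41/2 + 33760/(52 - 65) = -41/2 + 33760/(-13) = -41/2 + 33760*(-1/13) = -41/2 - 33760/13 = -68053/26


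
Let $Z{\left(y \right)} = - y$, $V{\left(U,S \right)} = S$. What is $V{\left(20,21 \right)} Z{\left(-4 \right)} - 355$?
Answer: $-271$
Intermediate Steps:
$V{\left(20,21 \right)} Z{\left(-4 \right)} - 355 = 21 \left(\left(-1\right) \left(-4\right)\right) - 355 = 21 \cdot 4 - 355 = 84 - 355 = -271$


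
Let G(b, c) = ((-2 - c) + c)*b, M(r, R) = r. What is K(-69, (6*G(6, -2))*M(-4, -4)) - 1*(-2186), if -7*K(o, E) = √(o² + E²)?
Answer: 2186 - 3*√9745/7 ≈ 2143.7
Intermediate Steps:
G(b, c) = -2*b
K(o, E) = -√(E² + o²)/7 (K(o, E) = -√(o² + E²)/7 = -√(E² + o²)/7)
K(-69, (6*G(6, -2))*M(-4, -4)) - 1*(-2186) = -√(((6*(-2*6))*(-4))² + (-69)²)/7 - 1*(-2186) = -√(((6*(-12))*(-4))² + 4761)/7 + 2186 = -√((-72*(-4))² + 4761)/7 + 2186 = -√(288² + 4761)/7 + 2186 = -√(82944 + 4761)/7 + 2186 = -3*√9745/7 + 2186 = 2186 - 3*√9745/7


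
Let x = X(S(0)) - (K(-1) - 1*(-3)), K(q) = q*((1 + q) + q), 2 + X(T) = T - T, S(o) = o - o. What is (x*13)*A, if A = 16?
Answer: -1248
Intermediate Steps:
S(o) = 0
X(T) = -2 (X(T) = -2 + (T - T) = -2 + 0 = -2)
K(q) = q*(1 + 2*q)
x = -6 (x = -2 - (-(1 + 2*(-1)) - 1*(-3)) = -2 - (-(1 - 2) + 3) = -2 - (-1*(-1) + 3) = -2 - (1 + 3) = -2 - 1*4 = -2 - 4 = -6)
(x*13)*A = -6*13*16 = -78*16 = -1248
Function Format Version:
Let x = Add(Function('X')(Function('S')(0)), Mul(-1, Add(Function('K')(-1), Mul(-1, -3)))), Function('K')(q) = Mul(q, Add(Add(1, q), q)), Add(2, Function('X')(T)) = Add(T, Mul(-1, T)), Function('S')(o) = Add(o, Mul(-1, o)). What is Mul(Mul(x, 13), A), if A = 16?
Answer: -1248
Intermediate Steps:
Function('S')(o) = 0
Function('X')(T) = -2 (Function('X')(T) = Add(-2, Add(T, Mul(-1, T))) = Add(-2, 0) = -2)
Function('K')(q) = Mul(q, Add(1, Mul(2, q)))
x = -6 (x = Add(-2, Mul(-1, Add(Mul(-1, Add(1, Mul(2, -1))), Mul(-1, -3)))) = Add(-2, Mul(-1, Add(Mul(-1, Add(1, -2)), 3))) = Add(-2, Mul(-1, Add(Mul(-1, -1), 3))) = Add(-2, Mul(-1, Add(1, 3))) = Add(-2, Mul(-1, 4)) = Add(-2, -4) = -6)
Mul(Mul(x, 13), A) = Mul(Mul(-6, 13), 16) = Mul(-78, 16) = -1248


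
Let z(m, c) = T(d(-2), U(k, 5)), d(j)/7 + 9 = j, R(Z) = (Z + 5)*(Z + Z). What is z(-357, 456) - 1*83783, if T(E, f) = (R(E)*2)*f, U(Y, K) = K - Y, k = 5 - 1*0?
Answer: -83783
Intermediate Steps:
R(Z) = 2*Z*(5 + Z) (R(Z) = (5 + Z)*(2*Z) = 2*Z*(5 + Z))
k = 5 (k = 5 + 0 = 5)
d(j) = -63 + 7*j
T(E, f) = 4*E*f*(5 + E) (T(E, f) = ((2*E*(5 + E))*2)*f = (4*E*(5 + E))*f = 4*E*f*(5 + E))
z(m, c) = 0 (z(m, c) = 4*(-63 + 7*(-2))*(5 - 1*5)*(5 + (-63 + 7*(-2))) = 4*(-63 - 14)*(5 - 5)*(5 + (-63 - 14)) = 4*(-77)*0*(5 - 77) = 4*(-77)*0*(-72) = 0)
z(-357, 456) - 1*83783 = 0 - 1*83783 = 0 - 83783 = -83783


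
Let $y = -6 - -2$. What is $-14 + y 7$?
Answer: $-42$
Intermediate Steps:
$y = -4$ ($y = -6 + 2 = -4$)
$-14 + y 7 = -14 - 28 = -42$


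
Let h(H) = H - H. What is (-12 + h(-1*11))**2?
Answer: 144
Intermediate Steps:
h(H) = 0
(-12 + h(-1*11))**2 = (-12 + 0)**2 = (-12)**2 = 144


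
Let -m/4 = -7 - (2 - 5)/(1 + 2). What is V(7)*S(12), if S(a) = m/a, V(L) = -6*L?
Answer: -84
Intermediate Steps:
m = 24 (m = -4*(-7 - (2 - 5)/(1 + 2)) = -4*(-7 - (-3)/3) = -4*(-7 - 1*(-1)) = -4*(-7 + 1) = -4*(-6) = 24)
S(a) = 24/a
V(7)*S(12) = (-6*7)*(24/12) = -1008/12 = -42*2 = -84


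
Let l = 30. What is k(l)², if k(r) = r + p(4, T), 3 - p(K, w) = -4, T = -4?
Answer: 1369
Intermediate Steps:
p(K, w) = 7 (p(K, w) = 3 - 1*(-4) = 3 + 4 = 7)
k(r) = 7 + r (k(r) = r + 7 = 7 + r)
k(l)² = (7 + 30)² = 37² = 1369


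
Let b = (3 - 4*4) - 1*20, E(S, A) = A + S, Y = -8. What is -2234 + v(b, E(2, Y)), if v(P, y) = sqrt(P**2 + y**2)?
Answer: -2234 + 15*sqrt(5) ≈ -2200.5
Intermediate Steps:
b = -33 (b = (3 - 1*16) - 20 = (3 - 16) - 20 = -13 - 20 = -33)
-2234 + v(b, E(2, Y)) = -2234 + sqrt((-33)**2 + (-8 + 2)**2) = -2234 + sqrt(1089 + (-6)**2) = -2234 + sqrt(1089 + 36) = -2234 + sqrt(1125) = -2234 + 15*sqrt(5)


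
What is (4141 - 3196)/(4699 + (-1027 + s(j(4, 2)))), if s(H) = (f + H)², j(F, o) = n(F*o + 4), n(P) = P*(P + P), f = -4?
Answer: 945/84328 ≈ 0.011206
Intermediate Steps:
n(P) = 2*P² (n(P) = P*(2*P) = 2*P²)
j(F, o) = 2*(4 + F*o)² (j(F, o) = 2*(F*o + 4)² = 2*(4 + F*o)²)
s(H) = (-4 + H)²
(4141 - 3196)/(4699 + (-1027 + s(j(4, 2)))) = (4141 - 3196)/(4699 + (-1027 + (-4 + 2*(4 + 4*2)²)²)) = 945/(4699 + (-1027 + (-4 + 2*(4 + 8)²)²)) = 945/(4699 + (-1027 + (-4 + 2*12²)²)) = 945/(4699 + (-1027 + (-4 + 2*144)²)) = 945/(4699 + (-1027 + (-4 + 288)²)) = 945/(4699 + (-1027 + 284²)) = 945/(4699 + (-1027 + 80656)) = 945/(4699 + 79629) = 945/84328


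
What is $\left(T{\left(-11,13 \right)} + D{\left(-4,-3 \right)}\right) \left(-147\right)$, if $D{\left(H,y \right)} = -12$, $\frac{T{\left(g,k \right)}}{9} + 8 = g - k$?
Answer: $44100$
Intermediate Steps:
$T{\left(g,k \right)} = -72 - 9 k + 9 g$ ($T{\left(g,k \right)} = -72 + 9 \left(g - k\right) = -72 + \left(- 9 k + 9 g\right) = -72 - 9 k + 9 g$)
$\left(T{\left(-11,13 \right)} + D{\left(-4,-3 \right)}\right) \left(-147\right) = \left(\left(-72 - 117 + 9 \left(-11\right)\right) - 12\right) \left(-147\right) = \left(\left(-72 - 117 - 99\right) - 12\right) \left(-147\right) = \left(-288 - 12\right) \left(-147\right) = \left(-300\right) \left(-147\right) = 44100$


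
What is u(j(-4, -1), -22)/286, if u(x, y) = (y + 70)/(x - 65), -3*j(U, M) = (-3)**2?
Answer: -6/2431 ≈ -0.0024681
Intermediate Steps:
j(U, M) = -3 (j(U, M) = -1/3*(-3)**2 = -1/3*9 = -3)
u(x, y) = (70 + y)/(-65 + x)
u(j(-4, -1), -22)/286 = ((70 - 22)/(-65 - 3))/286 = (48/(-68))*(1/286) = -1/68*48*(1/286) = -12/17*1/286 = -6/2431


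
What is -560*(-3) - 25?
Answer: 1655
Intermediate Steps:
-560*(-3) - 25 = -70*(-24) - 25 = 1680 - 25 = 1655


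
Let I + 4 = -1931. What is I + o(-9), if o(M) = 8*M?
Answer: -2007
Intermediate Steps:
I = -1935 (I = -4 - 1931 = -1935)
I + o(-9) = -1935 + 8*(-9) = -1935 - 72 = -2007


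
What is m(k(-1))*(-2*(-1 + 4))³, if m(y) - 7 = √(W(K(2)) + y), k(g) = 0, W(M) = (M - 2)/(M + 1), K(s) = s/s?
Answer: -1512 - 108*I*√2 ≈ -1512.0 - 152.74*I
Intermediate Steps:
K(s) = 1
W(M) = (-2 + M)/(1 + M)
m(y) = 7 + √(-½ + y) (m(y) = 7 + √((-2 + 1)/(1 + 1) + y) = 7 + √(-1/2 + y) = 7 + √((½)*(-1) + y) = 7 + √(-½ + y))
m(k(-1))*(-2*(-1 + 4))³ = (7 + √(-2 + 4*0)/2)*(-2*(-1 + 4))³ = (7 + √(-2 + 0)/2)*(-2*3)³ = (7 + √(-2)/2)*(-6)³ = (7 + (I*√2)/2)*(-216) = (7 + I*√2/2)*(-216) = -1512 - 108*I*√2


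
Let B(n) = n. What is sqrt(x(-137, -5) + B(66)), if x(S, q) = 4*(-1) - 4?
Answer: sqrt(58) ≈ 7.6158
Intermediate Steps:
x(S, q) = -8 (x(S, q) = -4 - 4 = -8)
sqrt(x(-137, -5) + B(66)) = sqrt(-8 + 66) = sqrt(58)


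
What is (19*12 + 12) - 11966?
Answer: -11726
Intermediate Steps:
(19*12 + 12) - 11966 = (228 + 12) - 11966 = 240 - 11966 = -11726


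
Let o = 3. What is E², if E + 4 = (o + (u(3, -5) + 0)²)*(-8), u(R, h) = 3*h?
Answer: 3341584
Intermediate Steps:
E = -1828 (E = -4 + (3 + (3*(-5) + 0)²)*(-8) = -4 + (3 + (-15 + 0)²)*(-8) = -4 + (3 + (-15)²)*(-8) = -4 + (3 + 225)*(-8) = -4 + 228*(-8) = -4 - 1824 = -1828)
E² = (-1828)² = 3341584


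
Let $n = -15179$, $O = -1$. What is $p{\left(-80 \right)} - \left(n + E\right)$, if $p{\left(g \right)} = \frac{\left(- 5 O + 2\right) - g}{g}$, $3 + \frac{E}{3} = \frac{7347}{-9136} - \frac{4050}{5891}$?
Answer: $\frac{255500984243}{16818805} \approx 15191.0$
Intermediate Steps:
$E = - \frac{725227515}{53820176}$ ($E = -9 + 3 \left(\frac{7347}{-9136} - \frac{4050}{5891}\right) = -9 + 3 \left(7347 \left(- \frac{1}{9136}\right) - \frac{4050}{5891}\right) = -9 + 3 \left(- \frac{7347}{9136} - \frac{4050}{5891}\right) = -9 + 3 \left(- \frac{80281977}{53820176}\right) = -9 - \frac{240845931}{53820176} = - \frac{725227515}{53820176} \approx -13.475$)
$p{\left(g \right)} = \frac{7 - g}{g}$ ($p{\left(g \right)} = \frac{\left(\left(-5\right) \left(-1\right) + 2\right) - g}{g} = \frac{\left(5 + 2\right) - g}{g} = \frac{7 - g}{g}$)
$p{\left(-80 \right)} - \left(n + E\right) = \frac{7 - -80}{-80} - \left(-15179 - \frac{725227515}{53820176}\right) = - \frac{7 + 80}{80} - - \frac{817661679019}{53820176} = \left(- \frac{1}{80}\right) 87 + \frac{817661679019}{53820176} = - \frac{87}{80} + \frac{817661679019}{53820176} = \frac{255500984243}{16818805}$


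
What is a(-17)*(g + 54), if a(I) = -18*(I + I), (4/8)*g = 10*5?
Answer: 94248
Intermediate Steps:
g = 100 (g = 2*(10*5) = 2*50 = 100)
a(I) = -36*I
a(-17)*(g + 54) = (-36*(-17))*(100 + 54) = 612*154 = 94248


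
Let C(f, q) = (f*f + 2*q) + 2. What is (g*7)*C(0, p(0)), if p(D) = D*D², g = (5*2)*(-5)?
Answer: -700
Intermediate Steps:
g = -50 (g = 10*(-5) = -50)
p(D) = D³
C(f, q) = 2 + f² + 2*q (C(f, q) = (f² + 2*q) + 2 = 2 + f² + 2*q)
(g*7)*C(0, p(0)) = (-50*7)*(2 + 0² + 2*0³) = -350*(2 + 0 + 2*0) = -350*(2 + 0 + 0) = -350*2 = -700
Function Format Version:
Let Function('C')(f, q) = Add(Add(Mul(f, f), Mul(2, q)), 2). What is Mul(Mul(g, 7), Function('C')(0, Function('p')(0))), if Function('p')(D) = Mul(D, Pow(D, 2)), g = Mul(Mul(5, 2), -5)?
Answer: -700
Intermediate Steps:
g = -50 (g = Mul(10, -5) = -50)
Function('p')(D) = Pow(D, 3)
Function('C')(f, q) = Add(2, Pow(f, 2), Mul(2, q)) (Function('C')(f, q) = Add(Add(Pow(f, 2), Mul(2, q)), 2) = Add(2, Pow(f, 2), Mul(2, q)))
Mul(Mul(g, 7), Function('C')(0, Function('p')(0))) = Mul(Mul(-50, 7), Add(2, Pow(0, 2), Mul(2, Pow(0, 3)))) = Mul(-350, Add(2, 0, Mul(2, 0))) = Mul(-350, Add(2, 0, 0)) = Mul(-350, 2) = -700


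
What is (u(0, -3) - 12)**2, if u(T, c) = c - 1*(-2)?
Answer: 169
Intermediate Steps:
u(T, c) = 2 + c (u(T, c) = c + 2 = 2 + c)
(u(0, -3) - 12)**2 = ((2 - 3) - 12)**2 = (-1 - 12)**2 = (-13)**2 = 169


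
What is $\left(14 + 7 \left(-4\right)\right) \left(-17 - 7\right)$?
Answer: $336$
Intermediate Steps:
$\left(14 + 7 \left(-4\right)\right) \left(-17 - 7\right) = \left(14 - 28\right) \left(-17 - 7\right) = \left(-14\right) \left(-24\right) = 336$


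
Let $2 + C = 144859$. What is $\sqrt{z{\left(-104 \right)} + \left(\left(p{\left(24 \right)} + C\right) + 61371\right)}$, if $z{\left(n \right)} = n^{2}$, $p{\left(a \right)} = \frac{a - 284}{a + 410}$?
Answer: $\frac{\sqrt{10220356706}}{217} \approx 465.88$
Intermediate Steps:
$C = 144857$ ($C = -2 + 144859 = 144857$)
$p{\left(a \right)} = \frac{-284 + a}{410 + a}$
$\sqrt{z{\left(-104 \right)} + \left(\left(p{\left(24 \right)} + C\right) + 61371\right)} = \sqrt{\left(-104\right)^{2} + \left(\left(\frac{-284 + 24}{410 + 24} + 144857\right) + 61371\right)} = \sqrt{10816 + \left(\left(\frac{1}{434} \left(-260\right) + 144857\right) + 61371\right)} = \sqrt{10816 + \left(\left(- \frac{130}{217} + 144857\right) + 61371\right)} = \sqrt{10816 + \left(\frac{31433839}{217} + 61371\right)} = \sqrt{10816 + \frac{44751346}{217}} = \sqrt{\frac{47098418}{217}} = \frac{\sqrt{10220356706}}{217}$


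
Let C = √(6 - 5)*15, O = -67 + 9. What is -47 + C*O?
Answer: -917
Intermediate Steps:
O = -58
C = 15 (C = √1*15 = 1*15 = 15)
-47 + C*O = -47 + 15*(-58) = -47 - 870 = -917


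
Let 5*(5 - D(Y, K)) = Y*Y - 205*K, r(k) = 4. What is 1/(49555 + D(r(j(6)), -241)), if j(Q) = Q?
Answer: 5/198379 ≈ 2.5204e-5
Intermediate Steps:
D(Y, K) = 5 + 41*K - Y²/5 (D(Y, K) = 5 - (Y*Y - 205*K)/5 = 5 - (Y² - 205*K)/5 = 5 + (41*K - Y²/5) = 5 + 41*K - Y²/5)
1/(49555 + D(r(j(6)), -241)) = 1/(49555 + (5 + 41*(-241) - ⅕*4²)) = 1/(49555 + (5 - 9881 - ⅕*16)) = 1/(49555 + (5 - 9881 - 16/5)) = 1/(49555 - 49396/5) = 1/(198379/5) = 5/198379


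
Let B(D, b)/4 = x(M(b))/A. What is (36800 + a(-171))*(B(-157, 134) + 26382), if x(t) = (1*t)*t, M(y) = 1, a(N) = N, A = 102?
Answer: 49283733436/51 ≈ 9.6635e+8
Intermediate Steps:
x(t) = t**2 (x(t) = t*t = t**2)
B(D, b) = 2/51 (B(D, b) = 4*(1**2/102) = 4*(1*(1/102)) = 4*(1/102) = 2/51)
(36800 + a(-171))*(B(-157, 134) + 26382) = (36800 - 171)*(2/51 + 26382) = 36629*(1345484/51) = 49283733436/51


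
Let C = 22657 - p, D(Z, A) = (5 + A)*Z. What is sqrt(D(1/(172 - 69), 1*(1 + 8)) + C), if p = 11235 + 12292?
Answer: 2*I*sqrt(2307097)/103 ≈ 29.493*I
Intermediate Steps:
p = 23527
D(Z, A) = Z*(5 + A)
C = -870 (C = 22657 - 1*23527 = 22657 - 23527 = -870)
sqrt(D(1/(172 - 69), 1*(1 + 8)) + C) = sqrt((5 + 1*(1 + 8))/(172 - 69) - 870) = sqrt((5 + 1*9)/103 - 870) = sqrt((5 + 9)/103 - 870) = sqrt((1/103)*14 - 870) = sqrt(14/103 - 870) = sqrt(-89596/103) = 2*I*sqrt(2307097)/103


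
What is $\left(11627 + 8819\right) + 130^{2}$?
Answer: $37346$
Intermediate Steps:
$\left(11627 + 8819\right) + 130^{2} = 20446 + 16900 = 37346$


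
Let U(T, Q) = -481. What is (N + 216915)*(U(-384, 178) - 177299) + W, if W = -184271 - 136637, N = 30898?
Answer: -44056516048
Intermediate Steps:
W = -320908
(N + 216915)*(U(-384, 178) - 177299) + W = (30898 + 216915)*(-481 - 177299) - 320908 = 247813*(-177780) - 320908 = -44056195140 - 320908 = -44056516048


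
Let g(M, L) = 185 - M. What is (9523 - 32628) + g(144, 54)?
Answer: -23064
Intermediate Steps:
(9523 - 32628) + g(144, 54) = (9523 - 32628) + (185 - 1*144) = -23105 + (185 - 144) = -23105 + 41 = -23064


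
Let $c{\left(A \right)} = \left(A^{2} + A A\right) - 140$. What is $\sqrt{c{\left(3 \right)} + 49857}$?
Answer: $7 \sqrt{1015} \approx 223.01$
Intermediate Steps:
$c{\left(A \right)} = -140 + 2 A^{2}$ ($c{\left(A \right)} = \left(A^{2} + A^{2}\right) - 140 = 2 A^{2} - 140 = -140 + 2 A^{2}$)
$\sqrt{c{\left(3 \right)} + 49857} = \sqrt{\left(-140 + 2 \cdot 3^{2}\right) + 49857} = \sqrt{\left(-140 + 2 \cdot 9\right) + 49857} = \sqrt{\left(-140 + 18\right) + 49857} = \sqrt{-122 + 49857} = \sqrt{49735} = 7 \sqrt{1015}$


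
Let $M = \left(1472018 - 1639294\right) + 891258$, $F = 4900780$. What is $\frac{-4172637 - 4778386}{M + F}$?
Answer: $- \frac{8951023}{5624762} \approx -1.5914$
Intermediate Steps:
$M = 723982$ ($M = -167276 + 891258 = 723982$)
$\frac{-4172637 - 4778386}{M + F} = \frac{-4172637 - 4778386}{723982 + 4900780} = - \frac{8951023}{5624762}$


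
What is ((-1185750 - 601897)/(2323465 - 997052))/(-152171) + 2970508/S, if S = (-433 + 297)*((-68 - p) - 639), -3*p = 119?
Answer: 40879924626916169/1248995775151124 ≈ 32.730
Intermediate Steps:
p = -119/3 (p = -1/3*119 = -119/3 ≈ -39.667)
S = 272272/3 (S = (-433 + 297)*((-68 - 1*(-119/3)) - 639) = -136*((-68 + 119/3) - 639) = -136*(-85/3 - 639) = -136*(-2002/3) = 272272/3 ≈ 90757.)
((-1185750 - 601897)/(2323465 - 997052))/(-152171) + 2970508/S = ((-1185750 - 601897)/(2323465 - 997052))/(-152171) + 2970508/(272272/3) = -1787647/1326413*(-1/152171) + 2970508*(3/272272) = -1787647*1/1326413*(-1/152171) + 2227881/68068 = -1787647/1326413*(-1/152171) + 2227881/68068 = 1787647/201841592623 + 2227881/68068 = 40879924626916169/1248995775151124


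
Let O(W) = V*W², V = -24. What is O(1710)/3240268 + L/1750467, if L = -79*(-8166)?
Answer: -10062885921854/472665183763 ≈ -21.290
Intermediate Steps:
L = 645114
O(W) = -24*W²
O(1710)/3240268 + L/1750467 = -24*1710²/3240268 + 645114/1750467 = -24*2924100*(1/3240268) + 645114*(1/1750467) = -70178400*1/3240268 + 215038/583489 = -17544600/810067 + 215038/583489 = -10062885921854/472665183763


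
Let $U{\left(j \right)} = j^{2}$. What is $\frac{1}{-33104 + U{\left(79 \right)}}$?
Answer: $- \frac{1}{26863} \approx -3.7226 \cdot 10^{-5}$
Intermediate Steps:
$\frac{1}{-33104 + U{\left(79 \right)}} = \frac{1}{-33104 + 79^{2}} = \frac{1}{-33104 + 6241} = \frac{1}{-26863} = - \frac{1}{26863}$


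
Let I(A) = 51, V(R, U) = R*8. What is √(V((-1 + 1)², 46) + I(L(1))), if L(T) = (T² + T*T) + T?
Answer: √51 ≈ 7.1414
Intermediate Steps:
L(T) = T + 2*T² (L(T) = (T² + T²) + T = 2*T² + T = T + 2*T²)
V(R, U) = 8*R
√(V((-1 + 1)², 46) + I(L(1))) = √(8*(-1 + 1)² + 51) = √(8*0² + 51) = √(8*0 + 51) = √(0 + 51) = √51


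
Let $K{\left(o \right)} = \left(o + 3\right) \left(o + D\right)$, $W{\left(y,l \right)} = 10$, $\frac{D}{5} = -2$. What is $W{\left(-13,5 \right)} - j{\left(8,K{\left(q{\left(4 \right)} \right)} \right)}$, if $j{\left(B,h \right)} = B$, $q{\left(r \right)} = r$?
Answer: $2$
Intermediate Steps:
$D = -10$ ($D = 5 \left(-2\right) = -10$)
$K{\left(o \right)} = \left(-10 + o\right) \left(3 + o\right)$ ($K{\left(o \right)} = \left(o + 3\right) \left(o - 10\right) = \left(3 + o\right) \left(-10 + o\right) = \left(-10 + o\right) \left(3 + o\right)$)
$W{\left(-13,5 \right)} - j{\left(8,K{\left(q{\left(4 \right)} \right)} \right)} = 10 - 8 = 2$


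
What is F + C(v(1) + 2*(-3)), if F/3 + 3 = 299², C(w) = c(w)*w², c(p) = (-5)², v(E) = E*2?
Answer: 268594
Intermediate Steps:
v(E) = 2*E
c(p) = 25
C(w) = 25*w²
F = 268194 (F = -9 + 3*299² = -9 + 3*89401 = -9 + 268203 = 268194)
F + C(v(1) + 2*(-3)) = 268194 + 25*(2*1 + 2*(-3))² = 268194 + 25*(2 - 6)² = 268194 + 25*(-4)² = 268194 + 25*16 = 268194 + 400 = 268594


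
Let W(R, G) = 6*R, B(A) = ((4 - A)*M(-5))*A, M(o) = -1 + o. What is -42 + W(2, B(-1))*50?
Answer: 558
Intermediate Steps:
B(A) = A*(-24 + 6*A) (B(A) = ((4 - A)*(-1 - 5))*A = ((4 - A)*(-6))*A = (-24 + 6*A)*A = A*(-24 + 6*A))
-42 + W(2, B(-1))*50 = -42 + (6*2)*50 = -42 + 12*50 = -42 + 600 = 558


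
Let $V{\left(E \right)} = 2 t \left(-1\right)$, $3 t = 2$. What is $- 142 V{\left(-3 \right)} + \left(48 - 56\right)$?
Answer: $\frac{544}{3} \approx 181.33$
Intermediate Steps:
$t = \frac{2}{3}$ ($t = \frac{1}{3} \cdot 2 = \frac{2}{3} \approx 0.66667$)
$V{\left(E \right)} = - \frac{4}{3}$ ($V{\left(E \right)} = 2 \cdot \frac{2}{3} \left(-1\right) = \frac{4}{3} \left(-1\right) = - \frac{4}{3}$)
$- 142 V{\left(-3 \right)} + \left(48 - 56\right) = \left(-142\right) \left(- \frac{4}{3}\right) + \left(48 - 56\right) = \frac{568}{3} - 8 = \frac{544}{3}$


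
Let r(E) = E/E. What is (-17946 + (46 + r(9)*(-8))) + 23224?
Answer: 5316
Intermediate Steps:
r(E) = 1
(-17946 + (46 + r(9)*(-8))) + 23224 = (-17946 + (46 + 1*(-8))) + 23224 = (-17946 + (46 - 8)) + 23224 = (-17946 + 38) + 23224 = -17908 + 23224 = 5316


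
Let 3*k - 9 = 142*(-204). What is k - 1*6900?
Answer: -16553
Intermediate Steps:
k = -9653 (k = 3 + (142*(-204))/3 = 3 + (1/3)*(-28968) = 3 - 9656 = -9653)
k - 1*6900 = -9653 - 1*6900 = -9653 - 6900 = -16553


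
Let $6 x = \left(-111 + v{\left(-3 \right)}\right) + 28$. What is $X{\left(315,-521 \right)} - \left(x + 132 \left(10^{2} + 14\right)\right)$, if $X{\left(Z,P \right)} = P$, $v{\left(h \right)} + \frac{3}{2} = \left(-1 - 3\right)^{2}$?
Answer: $- \frac{186691}{12} \approx -15558.0$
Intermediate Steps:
$v{\left(h \right)} = \frac{29}{2}$ ($v{\left(h \right)} = - \frac{3}{2} + \left(-1 - 3\right)^{2} = - \frac{3}{2} + \left(-4\right)^{2} = - \frac{3}{2} + 16 = \frac{29}{2}$)
$x = - \frac{137}{12}$ ($x = \frac{\left(-111 + \frac{29}{2}\right) + 28}{6} = \frac{- \frac{193}{2} + 28}{6} = \frac{1}{6} \left(- \frac{137}{2}\right) = - \frac{137}{12} \approx -11.417$)
$X{\left(315,-521 \right)} - \left(x + 132 \left(10^{2} + 14\right)\right) = -521 - \left(- \frac{137}{12} + 132 \left(10^{2} + 14\right)\right) = -521 - \left(- \frac{137}{12} + 132 \left(100 + 14\right)\right) = -521 - \left(- \frac{137}{12} + 132 \cdot 114\right) = -521 - \left(- \frac{137}{12} + 15048\right) = -521 - \frac{180439}{12} = - \frac{186691}{12}$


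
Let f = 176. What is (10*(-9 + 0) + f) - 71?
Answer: 15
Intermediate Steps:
(10*(-9 + 0) + f) - 71 = (10*(-9 + 0) + 176) - 71 = (10*(-9) + 176) - 71 = (-90 + 176) - 71 = 86 - 71 = 15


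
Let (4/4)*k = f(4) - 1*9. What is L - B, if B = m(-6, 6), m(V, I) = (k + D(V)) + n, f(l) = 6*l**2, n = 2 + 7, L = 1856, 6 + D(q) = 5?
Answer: 1761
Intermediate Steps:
D(q) = -1 (D(q) = -6 + 5 = -1)
n = 9
k = 87 (k = 6*4**2 - 1*9 = 6*16 - 9 = 96 - 9 = 87)
m(V, I) = 95 (m(V, I) = (87 - 1) + 9 = 86 + 9 = 95)
B = 95
L - B = 1856 - 1*95 = 1856 - 95 = 1761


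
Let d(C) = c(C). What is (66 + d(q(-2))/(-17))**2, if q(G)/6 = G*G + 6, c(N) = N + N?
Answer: 1004004/289 ≈ 3474.1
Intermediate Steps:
c(N) = 2*N
q(G) = 36 + 6*G**2 (q(G) = 6*(G*G + 6) = 6*(G**2 + 6) = 6*(6 + G**2) = 36 + 6*G**2)
d(C) = 2*C
(66 + d(q(-2))/(-17))**2 = (66 + (2*(36 + 6*(-2)**2))/(-17))**2 = (66 + (2*(36 + 6*4))*(-1/17))**2 = (66 + (2*(36 + 24))*(-1/17))**2 = (66 + (2*60)*(-1/17))**2 = (66 + 120*(-1/17))**2 = (66 - 120/17)**2 = (1002/17)**2 = 1004004/289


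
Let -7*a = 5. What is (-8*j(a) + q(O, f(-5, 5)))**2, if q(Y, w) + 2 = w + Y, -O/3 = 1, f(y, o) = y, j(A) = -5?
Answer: 900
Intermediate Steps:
a = -5/7 (a = -1/7*5 = -5/7 ≈ -0.71429)
O = -3 (O = -3*1 = -3)
q(Y, w) = -2 + Y + w (q(Y, w) = -2 + (w + Y) = -2 + (Y + w) = -2 + Y + w)
(-8*j(a) + q(O, f(-5, 5)))**2 = (-8*(-5) + (-2 - 3 - 5))**2 = (40 - 10)**2 = 30**2 = 900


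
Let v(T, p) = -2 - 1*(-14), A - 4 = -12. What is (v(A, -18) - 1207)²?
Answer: 1428025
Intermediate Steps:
A = -8 (A = 4 - 12 = -8)
v(T, p) = 12 (v(T, p) = -2 + 14 = 12)
(v(A, -18) - 1207)² = (12 - 1207)² = (-1195)² = 1428025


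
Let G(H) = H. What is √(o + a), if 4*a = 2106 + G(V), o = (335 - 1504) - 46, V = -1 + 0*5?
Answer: I*√2755/2 ≈ 26.244*I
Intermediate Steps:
V = -1 (V = -1 + 0 = -1)
o = -1215 (o = -1169 - 46 = -1215)
a = 2105/4 (a = (2106 - 1)/4 = (¼)*2105 = 2105/4 ≈ 526.25)
√(o + a) = √(-1215 + 2105/4) = √(-2755/4) = I*√2755/2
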